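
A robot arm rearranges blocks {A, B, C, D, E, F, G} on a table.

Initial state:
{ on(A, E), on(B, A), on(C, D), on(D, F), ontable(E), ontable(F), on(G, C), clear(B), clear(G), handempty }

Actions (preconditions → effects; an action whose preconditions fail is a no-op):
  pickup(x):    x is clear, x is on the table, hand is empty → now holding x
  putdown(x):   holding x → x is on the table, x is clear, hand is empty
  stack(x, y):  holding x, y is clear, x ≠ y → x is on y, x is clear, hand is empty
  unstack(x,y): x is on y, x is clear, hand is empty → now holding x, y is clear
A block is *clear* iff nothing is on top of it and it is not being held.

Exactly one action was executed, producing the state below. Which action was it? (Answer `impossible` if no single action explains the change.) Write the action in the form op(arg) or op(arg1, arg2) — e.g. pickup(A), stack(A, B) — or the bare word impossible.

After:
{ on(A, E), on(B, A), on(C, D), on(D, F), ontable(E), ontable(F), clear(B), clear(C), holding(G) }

unstack(G, C)

target: towers=[E/A/B; F/D/C] holding=G
     unstack(B, A) → towers=[E/A; F/D/C/G] holding=B
     unstack(G, C) → towers=[E/A/B; F/D/C] holding=G  ← match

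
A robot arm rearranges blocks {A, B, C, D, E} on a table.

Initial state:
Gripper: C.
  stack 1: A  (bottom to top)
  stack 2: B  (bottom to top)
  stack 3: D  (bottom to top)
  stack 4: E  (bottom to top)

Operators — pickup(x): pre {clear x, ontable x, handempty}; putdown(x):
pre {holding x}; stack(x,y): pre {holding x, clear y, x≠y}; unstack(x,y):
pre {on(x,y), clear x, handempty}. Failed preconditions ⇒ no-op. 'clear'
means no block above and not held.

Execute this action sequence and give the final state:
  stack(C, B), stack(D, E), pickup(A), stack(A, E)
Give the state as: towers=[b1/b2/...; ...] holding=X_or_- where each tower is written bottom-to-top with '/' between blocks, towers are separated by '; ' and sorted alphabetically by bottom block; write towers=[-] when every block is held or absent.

step 1 (stack(C, B)): towers=[A; B/C; D; E] holding=-
step 2 (stack(D, E)) [no-op]: towers=[A; B/C; D; E] holding=-
step 3 (pickup(A)): towers=[B/C; D; E] holding=A
step 4 (stack(A, E)): towers=[B/C; D; E/A] holding=-

towers=[B/C; D; E/A] holding=-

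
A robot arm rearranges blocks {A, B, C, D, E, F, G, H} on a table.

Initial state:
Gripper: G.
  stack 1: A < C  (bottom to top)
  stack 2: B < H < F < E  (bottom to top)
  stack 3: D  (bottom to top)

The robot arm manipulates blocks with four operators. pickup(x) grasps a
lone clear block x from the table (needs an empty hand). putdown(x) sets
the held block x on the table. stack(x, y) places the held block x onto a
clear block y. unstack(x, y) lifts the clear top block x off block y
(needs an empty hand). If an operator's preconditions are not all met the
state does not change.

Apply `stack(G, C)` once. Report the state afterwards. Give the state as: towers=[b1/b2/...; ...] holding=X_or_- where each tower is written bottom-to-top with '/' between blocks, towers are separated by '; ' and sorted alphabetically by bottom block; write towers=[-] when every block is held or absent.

before: towers=[A/C; B/H/F/E; D] holding=G
pre[stack(G, C)]: holding(G) yes, clear(C) yes, G≠C yes
all met → apply stack(G, C)
after:  towers=[A/C/G; B/H/F/E; D] holding=-

towers=[A/C/G; B/H/F/E; D] holding=-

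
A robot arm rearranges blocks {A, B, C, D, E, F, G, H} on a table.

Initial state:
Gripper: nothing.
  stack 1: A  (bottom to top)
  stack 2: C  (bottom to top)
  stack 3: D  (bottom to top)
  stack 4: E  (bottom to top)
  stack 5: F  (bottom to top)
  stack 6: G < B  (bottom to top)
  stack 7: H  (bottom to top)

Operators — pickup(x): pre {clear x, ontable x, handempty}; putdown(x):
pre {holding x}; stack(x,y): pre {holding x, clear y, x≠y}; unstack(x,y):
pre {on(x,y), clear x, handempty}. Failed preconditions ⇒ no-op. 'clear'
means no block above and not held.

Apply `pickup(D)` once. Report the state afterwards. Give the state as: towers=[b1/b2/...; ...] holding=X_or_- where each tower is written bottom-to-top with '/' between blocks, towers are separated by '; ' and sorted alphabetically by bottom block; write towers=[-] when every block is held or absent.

towers=[A; C; E; F; G/B; H] holding=D

before: towers=[A; C; D; E; F; G/B; H] holding=-
pre[pickup(D)]: clear(D) ok, ontable(D) ok, handempty ok
all met → apply pickup(D)
after:  towers=[A; C; E; F; G/B; H] holding=D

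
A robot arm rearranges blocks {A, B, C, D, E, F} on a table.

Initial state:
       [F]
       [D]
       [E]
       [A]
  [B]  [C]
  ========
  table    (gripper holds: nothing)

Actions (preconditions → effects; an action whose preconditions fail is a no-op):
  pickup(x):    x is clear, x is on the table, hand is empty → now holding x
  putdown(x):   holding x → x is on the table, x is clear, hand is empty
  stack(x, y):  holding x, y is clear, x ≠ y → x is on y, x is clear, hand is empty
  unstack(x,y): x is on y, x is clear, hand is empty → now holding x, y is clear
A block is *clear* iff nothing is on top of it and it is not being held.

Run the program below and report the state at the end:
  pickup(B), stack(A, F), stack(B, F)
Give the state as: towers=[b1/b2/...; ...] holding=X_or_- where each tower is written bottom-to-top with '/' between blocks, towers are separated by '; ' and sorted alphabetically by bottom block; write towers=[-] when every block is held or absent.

towers=[C/A/E/D/F/B] holding=-

step 1 (pickup(B)): towers=[C/A/E/D/F] holding=B
step 2 (stack(A, F)) [no-op]: towers=[C/A/E/D/F] holding=B
step 3 (stack(B, F)): towers=[C/A/E/D/F/B] holding=-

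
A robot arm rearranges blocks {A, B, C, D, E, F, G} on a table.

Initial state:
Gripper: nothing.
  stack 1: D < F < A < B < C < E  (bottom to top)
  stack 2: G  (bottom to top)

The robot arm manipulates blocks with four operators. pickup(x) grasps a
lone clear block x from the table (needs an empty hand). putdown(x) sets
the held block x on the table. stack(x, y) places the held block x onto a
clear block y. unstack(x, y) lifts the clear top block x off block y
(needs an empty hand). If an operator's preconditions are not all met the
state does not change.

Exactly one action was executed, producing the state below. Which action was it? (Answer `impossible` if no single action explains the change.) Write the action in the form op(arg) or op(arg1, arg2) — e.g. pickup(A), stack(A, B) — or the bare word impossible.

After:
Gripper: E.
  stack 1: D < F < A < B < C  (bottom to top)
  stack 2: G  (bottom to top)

target: towers=[D/F/A/B/C; G] holding=E
         pickup(G) → towers=[D/F/A/B/C/E] holding=G
     unstack(E, C) → towers=[D/F/A/B/C; G] holding=E  ← match

unstack(E, C)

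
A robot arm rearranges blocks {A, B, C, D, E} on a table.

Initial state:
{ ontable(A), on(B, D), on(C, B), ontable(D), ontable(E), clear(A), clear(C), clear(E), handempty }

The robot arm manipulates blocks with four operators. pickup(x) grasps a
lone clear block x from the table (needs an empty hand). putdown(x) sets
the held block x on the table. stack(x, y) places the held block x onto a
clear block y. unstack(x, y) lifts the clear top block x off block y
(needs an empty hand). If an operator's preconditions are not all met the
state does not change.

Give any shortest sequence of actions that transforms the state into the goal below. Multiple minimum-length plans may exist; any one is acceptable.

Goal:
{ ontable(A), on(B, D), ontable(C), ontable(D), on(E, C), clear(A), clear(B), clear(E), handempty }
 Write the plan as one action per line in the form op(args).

step 1 (unstack(C, B)): towers=[A; D/B; E] holding=C
step 2 (putdown(C)): towers=[A; C; D/B; E] holding=-
step 3 (pickup(E)): towers=[A; C; D/B] holding=E
step 4 (stack(E, C)): towers=[A; C/E; D/B] holding=-
goal check: towers=[A; C/E; D/B] holding=- — reached (length 4, optimal by BFS)

unstack(C, B)
putdown(C)
pickup(E)
stack(E, C)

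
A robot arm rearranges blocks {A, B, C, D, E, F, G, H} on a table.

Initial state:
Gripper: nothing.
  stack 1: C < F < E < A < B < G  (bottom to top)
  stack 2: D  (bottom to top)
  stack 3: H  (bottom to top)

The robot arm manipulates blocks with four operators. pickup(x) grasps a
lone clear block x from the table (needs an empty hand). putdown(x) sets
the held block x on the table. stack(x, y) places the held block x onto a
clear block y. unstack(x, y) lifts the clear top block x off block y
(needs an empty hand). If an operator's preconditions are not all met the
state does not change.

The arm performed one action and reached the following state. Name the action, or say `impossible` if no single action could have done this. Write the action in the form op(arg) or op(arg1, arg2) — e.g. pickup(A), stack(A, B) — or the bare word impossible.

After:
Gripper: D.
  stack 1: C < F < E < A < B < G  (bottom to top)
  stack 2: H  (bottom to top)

target: towers=[C/F/E/A/B/G; H] holding=D
     unstack(G, B) → towers=[C/F/E/A/B; D; H] holding=G
         pickup(H) → towers=[C/F/E/A/B/G; D] holding=H
         pickup(D) → towers=[C/F/E/A/B/G; H] holding=D  ← match

pickup(D)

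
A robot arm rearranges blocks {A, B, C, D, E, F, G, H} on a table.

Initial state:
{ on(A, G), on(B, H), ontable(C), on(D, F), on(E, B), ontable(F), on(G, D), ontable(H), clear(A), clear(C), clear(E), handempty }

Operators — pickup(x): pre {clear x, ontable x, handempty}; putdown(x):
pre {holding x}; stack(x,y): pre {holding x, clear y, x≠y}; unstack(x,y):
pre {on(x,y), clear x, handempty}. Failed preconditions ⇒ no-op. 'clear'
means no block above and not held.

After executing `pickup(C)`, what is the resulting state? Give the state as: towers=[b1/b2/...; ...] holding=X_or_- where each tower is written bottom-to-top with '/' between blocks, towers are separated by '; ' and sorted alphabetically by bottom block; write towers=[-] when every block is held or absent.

towers=[F/D/G/A; H/B/E] holding=C

before: towers=[C; F/D/G/A; H/B/E] holding=-
pre[pickup(C)]: clear(C) yes, ontable(C) yes, handempty yes
all met → apply pickup(C)
after:  towers=[F/D/G/A; H/B/E] holding=C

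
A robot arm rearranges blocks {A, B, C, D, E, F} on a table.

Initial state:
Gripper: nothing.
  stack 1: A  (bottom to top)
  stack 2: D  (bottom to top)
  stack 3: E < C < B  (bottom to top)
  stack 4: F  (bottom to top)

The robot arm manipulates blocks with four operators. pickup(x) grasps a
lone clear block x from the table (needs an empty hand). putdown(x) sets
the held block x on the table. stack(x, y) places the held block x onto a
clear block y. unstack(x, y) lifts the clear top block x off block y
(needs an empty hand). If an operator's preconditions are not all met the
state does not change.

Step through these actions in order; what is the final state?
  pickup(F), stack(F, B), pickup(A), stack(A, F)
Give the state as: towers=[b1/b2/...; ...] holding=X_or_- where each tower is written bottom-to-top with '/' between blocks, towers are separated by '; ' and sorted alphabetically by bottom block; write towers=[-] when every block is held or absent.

towers=[D; E/C/B/F/A] holding=-

step 1 (pickup(F)): towers=[A; D; E/C/B] holding=F
step 2 (stack(F, B)): towers=[A; D; E/C/B/F] holding=-
step 3 (pickup(A)): towers=[D; E/C/B/F] holding=A
step 4 (stack(A, F)): towers=[D; E/C/B/F/A] holding=-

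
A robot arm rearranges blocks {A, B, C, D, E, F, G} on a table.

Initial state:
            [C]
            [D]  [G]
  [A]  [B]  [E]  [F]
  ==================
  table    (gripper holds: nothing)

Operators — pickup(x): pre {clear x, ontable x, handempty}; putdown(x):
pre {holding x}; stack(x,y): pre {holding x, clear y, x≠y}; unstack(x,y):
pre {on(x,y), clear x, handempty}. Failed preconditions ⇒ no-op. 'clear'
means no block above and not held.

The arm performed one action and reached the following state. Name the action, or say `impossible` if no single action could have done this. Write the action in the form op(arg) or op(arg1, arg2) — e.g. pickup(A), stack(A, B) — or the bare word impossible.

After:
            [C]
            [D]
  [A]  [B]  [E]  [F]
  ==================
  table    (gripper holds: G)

unstack(G, F)

target: towers=[A; B; E/D/C; F] holding=G
         pickup(B) → towers=[A; E/D/C; F/G] holding=B
     unstack(G, F) → towers=[A; B; E/D/C; F] holding=G  ← match
         pickup(A) → towers=[B; E/D/C; F/G] holding=A
     unstack(C, D) → towers=[A; B; E/D; F/G] holding=C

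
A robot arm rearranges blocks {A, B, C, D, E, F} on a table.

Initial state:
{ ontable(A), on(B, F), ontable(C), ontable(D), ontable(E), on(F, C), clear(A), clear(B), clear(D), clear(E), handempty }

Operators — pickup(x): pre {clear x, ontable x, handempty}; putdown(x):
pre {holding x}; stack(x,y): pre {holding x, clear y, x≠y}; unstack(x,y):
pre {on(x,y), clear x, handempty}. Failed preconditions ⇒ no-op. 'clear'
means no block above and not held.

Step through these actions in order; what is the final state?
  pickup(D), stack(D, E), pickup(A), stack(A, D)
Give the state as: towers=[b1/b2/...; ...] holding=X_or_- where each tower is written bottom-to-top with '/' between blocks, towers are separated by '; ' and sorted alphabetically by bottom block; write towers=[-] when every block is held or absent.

step 1 (pickup(D)): towers=[A; C/F/B; E] holding=D
step 2 (stack(D, E)): towers=[A; C/F/B; E/D] holding=-
step 3 (pickup(A)): towers=[C/F/B; E/D] holding=A
step 4 (stack(A, D)): towers=[C/F/B; E/D/A] holding=-

towers=[C/F/B; E/D/A] holding=-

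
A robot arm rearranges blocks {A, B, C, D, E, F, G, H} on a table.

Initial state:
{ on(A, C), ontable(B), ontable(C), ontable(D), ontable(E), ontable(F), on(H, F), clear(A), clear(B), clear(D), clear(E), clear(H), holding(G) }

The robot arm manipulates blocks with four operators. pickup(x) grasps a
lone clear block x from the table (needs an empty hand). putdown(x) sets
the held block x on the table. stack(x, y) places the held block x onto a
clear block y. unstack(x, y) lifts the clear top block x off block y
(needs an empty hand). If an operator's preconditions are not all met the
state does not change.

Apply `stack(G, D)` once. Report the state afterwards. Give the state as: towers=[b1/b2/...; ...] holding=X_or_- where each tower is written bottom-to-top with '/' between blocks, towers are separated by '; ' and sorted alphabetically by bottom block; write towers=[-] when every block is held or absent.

towers=[B; C/A; D/G; E; F/H] holding=-

before: towers=[B; C/A; D; E; F/H] holding=G
pre[stack(G, D)]: holding(G) ok, clear(D) ok, G≠D ok
all met → apply stack(G, D)
after:  towers=[B; C/A; D/G; E; F/H] holding=-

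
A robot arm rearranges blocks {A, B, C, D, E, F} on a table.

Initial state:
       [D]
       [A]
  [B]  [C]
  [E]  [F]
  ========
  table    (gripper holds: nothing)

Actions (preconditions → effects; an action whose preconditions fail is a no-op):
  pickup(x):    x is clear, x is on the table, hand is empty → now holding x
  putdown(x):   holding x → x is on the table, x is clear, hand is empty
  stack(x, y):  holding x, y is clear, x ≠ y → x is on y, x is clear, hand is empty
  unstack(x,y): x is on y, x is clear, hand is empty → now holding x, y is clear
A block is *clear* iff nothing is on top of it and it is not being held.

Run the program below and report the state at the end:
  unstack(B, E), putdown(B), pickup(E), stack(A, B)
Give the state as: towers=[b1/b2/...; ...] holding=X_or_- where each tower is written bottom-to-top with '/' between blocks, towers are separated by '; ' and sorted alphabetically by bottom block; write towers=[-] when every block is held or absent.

step 1 (unstack(B, E)): towers=[E; F/C/A/D] holding=B
step 2 (putdown(B)): towers=[B; E; F/C/A/D] holding=-
step 3 (pickup(E)): towers=[B; F/C/A/D] holding=E
step 4 (stack(A, B)) [no-op]: towers=[B; F/C/A/D] holding=E

towers=[B; F/C/A/D] holding=E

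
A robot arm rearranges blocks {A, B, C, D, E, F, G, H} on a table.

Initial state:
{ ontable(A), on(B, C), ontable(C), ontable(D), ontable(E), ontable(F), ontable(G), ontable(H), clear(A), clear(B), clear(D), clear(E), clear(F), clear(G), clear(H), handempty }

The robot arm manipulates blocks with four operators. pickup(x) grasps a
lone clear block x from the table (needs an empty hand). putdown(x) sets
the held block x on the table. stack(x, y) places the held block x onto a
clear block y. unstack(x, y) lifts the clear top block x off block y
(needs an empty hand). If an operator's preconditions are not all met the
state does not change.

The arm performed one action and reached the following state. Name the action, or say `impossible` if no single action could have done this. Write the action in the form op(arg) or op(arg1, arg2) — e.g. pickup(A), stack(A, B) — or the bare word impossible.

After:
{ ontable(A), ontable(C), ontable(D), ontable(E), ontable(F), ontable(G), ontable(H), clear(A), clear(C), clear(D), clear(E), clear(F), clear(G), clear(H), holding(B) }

target: towers=[A; C; D; E; F; G; H] holding=B
         pickup(G) → towers=[A; C/B; D; E; F; H] holding=G
         pickup(A) → towers=[C/B; D; E; F; G; H] holding=A
         pickup(E) → towers=[A; C/B; D; F; G; H] holding=E
         pickup(H) → towers=[A; C/B; D; E; F; G] holding=H
     unstack(B, C) → towers=[A; C; D; E; F; G; H] holding=B  ← match
         pickup(F) → towers=[A; C/B; D; E; G; H] holding=F
         pickup(D) → towers=[A; C/B; E; F; G; H] holding=D

unstack(B, C)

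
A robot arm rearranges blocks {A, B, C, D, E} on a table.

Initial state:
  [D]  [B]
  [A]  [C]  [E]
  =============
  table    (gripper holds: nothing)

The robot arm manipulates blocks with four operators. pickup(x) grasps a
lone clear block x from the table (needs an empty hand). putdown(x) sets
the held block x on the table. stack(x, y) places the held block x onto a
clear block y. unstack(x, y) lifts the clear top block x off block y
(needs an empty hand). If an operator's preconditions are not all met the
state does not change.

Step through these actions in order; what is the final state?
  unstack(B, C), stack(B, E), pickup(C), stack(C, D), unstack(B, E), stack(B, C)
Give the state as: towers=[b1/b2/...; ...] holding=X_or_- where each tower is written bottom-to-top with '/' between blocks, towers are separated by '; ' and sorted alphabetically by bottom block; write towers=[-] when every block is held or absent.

towers=[A/D/C/B; E] holding=-

step 1 (unstack(B, C)): towers=[A/D; C; E] holding=B
step 2 (stack(B, E)): towers=[A/D; C; E/B] holding=-
step 3 (pickup(C)): towers=[A/D; E/B] holding=C
step 4 (stack(C, D)): towers=[A/D/C; E/B] holding=-
step 5 (unstack(B, E)): towers=[A/D/C; E] holding=B
step 6 (stack(B, C)): towers=[A/D/C/B; E] holding=-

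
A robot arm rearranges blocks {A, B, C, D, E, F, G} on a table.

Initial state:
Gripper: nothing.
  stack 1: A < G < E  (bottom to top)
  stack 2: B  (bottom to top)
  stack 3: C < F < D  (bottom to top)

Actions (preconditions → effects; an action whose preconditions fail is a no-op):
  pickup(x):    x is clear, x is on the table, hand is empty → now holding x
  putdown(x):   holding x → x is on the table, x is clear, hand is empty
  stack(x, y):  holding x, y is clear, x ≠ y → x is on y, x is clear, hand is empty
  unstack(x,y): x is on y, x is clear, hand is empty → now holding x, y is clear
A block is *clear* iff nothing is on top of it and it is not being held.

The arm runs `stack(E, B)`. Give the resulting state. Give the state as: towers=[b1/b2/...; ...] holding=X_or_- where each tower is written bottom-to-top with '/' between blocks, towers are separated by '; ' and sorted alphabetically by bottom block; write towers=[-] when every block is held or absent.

towers=[A/G/E; B; C/F/D] holding=-

before: towers=[A/G/E; B; C/F/D] holding=-
pre[stack(E, B)]: holding(E) no, clear(B) yes, E≠B yes
holding(E) unmet → stack(E, B) is a no-op
after:  towers=[A/G/E; B; C/F/D] holding=-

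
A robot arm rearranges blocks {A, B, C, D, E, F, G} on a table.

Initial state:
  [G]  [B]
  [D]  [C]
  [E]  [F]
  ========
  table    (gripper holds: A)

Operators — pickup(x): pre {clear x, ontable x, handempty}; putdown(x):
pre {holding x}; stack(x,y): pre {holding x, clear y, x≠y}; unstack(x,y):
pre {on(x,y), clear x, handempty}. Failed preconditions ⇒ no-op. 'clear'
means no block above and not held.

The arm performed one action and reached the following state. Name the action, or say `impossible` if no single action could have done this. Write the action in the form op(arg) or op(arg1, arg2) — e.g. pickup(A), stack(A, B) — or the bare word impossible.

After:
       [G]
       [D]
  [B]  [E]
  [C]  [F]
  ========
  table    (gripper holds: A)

impossible

target: towers=[C/B; F/E/D/G] holding=A
        putdown(A) → towers=[A; E/D/G; F/C/B] holding=-
       stack(A, B) → towers=[E/D/G; F/C/B/A] holding=-
       stack(A, G) → towers=[E/D/G/A; F/C/B] holding=-
none of the 3 applicable actions match → impossible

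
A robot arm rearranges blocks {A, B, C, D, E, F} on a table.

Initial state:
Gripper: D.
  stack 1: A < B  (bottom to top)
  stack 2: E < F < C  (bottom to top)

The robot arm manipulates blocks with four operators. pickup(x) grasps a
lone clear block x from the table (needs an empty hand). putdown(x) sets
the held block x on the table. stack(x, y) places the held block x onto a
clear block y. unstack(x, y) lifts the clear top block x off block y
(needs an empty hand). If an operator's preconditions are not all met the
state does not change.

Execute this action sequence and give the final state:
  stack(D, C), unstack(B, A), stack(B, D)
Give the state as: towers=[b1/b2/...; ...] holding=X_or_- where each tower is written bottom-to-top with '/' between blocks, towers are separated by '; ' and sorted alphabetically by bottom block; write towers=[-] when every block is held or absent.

towers=[A; E/F/C/D/B] holding=-

step 1 (stack(D, C)): towers=[A/B; E/F/C/D] holding=-
step 2 (unstack(B, A)): towers=[A; E/F/C/D] holding=B
step 3 (stack(B, D)): towers=[A; E/F/C/D/B] holding=-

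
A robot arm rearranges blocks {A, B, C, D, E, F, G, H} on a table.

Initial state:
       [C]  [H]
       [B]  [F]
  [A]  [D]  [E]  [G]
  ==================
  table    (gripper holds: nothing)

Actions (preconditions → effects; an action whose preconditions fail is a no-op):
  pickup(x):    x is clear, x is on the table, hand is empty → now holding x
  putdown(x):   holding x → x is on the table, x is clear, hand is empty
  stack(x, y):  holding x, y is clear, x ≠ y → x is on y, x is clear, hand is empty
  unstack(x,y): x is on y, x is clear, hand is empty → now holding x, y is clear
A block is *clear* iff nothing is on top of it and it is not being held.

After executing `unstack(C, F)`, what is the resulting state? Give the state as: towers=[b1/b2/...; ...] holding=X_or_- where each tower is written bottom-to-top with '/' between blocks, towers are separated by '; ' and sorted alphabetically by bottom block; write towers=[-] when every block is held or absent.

towers=[A; D/B/C; E/F/H; G] holding=-

before: towers=[A; D/B/C; E/F/H; G] holding=-
pre[unstack(C, F)]: on(C,F) ✗, clear(C) ✓, handempty ✓
on(C,F) unmet → unstack(C, F) is a no-op
after:  towers=[A; D/B/C; E/F/H; G] holding=-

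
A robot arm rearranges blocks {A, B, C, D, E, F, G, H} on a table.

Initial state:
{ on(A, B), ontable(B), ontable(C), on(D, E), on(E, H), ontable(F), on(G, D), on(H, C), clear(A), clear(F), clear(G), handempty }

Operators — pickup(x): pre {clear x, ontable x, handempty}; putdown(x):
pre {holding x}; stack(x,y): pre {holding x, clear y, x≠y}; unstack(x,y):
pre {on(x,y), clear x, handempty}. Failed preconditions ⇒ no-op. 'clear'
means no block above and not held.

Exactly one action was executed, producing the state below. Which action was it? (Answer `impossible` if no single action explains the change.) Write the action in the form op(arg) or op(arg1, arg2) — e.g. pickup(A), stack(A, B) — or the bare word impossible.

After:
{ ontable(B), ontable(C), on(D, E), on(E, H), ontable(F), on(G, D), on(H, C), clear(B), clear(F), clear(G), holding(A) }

unstack(A, B)

target: towers=[B; C/H/E/D/G; F] holding=A
     unstack(G, D) → towers=[B/A; C/H/E/D; F] holding=G
     unstack(A, B) → towers=[B; C/H/E/D/G; F] holding=A  ← match
         pickup(F) → towers=[B/A; C/H/E/D/G] holding=F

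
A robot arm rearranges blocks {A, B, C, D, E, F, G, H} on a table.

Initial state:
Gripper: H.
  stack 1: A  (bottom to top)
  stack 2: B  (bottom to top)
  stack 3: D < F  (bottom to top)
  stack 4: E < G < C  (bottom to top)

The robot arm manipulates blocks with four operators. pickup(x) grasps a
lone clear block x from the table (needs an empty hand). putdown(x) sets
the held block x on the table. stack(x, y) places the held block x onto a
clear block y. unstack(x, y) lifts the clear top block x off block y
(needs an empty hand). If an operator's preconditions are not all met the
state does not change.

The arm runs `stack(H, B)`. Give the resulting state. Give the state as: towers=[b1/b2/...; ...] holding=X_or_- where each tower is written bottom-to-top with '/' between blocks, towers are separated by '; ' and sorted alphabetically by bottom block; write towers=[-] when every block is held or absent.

before: towers=[A; B; D/F; E/G/C] holding=H
pre[stack(H, B)]: holding(H) ✓, clear(B) ✓, H≠B ✓
all met → apply stack(H, B)
after:  towers=[A; B/H; D/F; E/G/C] holding=-

towers=[A; B/H; D/F; E/G/C] holding=-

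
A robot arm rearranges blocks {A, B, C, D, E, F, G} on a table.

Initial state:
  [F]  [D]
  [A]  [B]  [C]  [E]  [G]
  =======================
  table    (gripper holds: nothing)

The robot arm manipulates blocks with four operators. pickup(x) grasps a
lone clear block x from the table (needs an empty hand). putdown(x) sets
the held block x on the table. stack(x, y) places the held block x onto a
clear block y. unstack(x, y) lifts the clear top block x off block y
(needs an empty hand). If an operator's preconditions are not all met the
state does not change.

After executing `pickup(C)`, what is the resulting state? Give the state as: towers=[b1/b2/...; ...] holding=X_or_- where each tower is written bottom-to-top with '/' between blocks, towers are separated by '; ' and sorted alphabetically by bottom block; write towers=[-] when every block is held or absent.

towers=[A/F; B/D; E; G] holding=C

before: towers=[A/F; B/D; C; E; G] holding=-
pre[pickup(C)]: clear(C) yes, ontable(C) yes, handempty yes
all met → apply pickup(C)
after:  towers=[A/F; B/D; E; G] holding=C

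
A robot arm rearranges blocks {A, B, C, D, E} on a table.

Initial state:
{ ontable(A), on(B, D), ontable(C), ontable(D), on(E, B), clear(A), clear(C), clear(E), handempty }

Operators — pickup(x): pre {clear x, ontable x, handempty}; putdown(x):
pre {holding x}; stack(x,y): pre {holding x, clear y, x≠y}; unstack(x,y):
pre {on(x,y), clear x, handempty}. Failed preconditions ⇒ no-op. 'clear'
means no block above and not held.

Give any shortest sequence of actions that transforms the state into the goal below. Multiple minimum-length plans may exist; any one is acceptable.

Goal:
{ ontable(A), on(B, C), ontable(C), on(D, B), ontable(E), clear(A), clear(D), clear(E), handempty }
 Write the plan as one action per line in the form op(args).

unstack(E, B)
putdown(E)
unstack(B, D)
stack(B, C)
pickup(D)
stack(D, B)

step 1 (unstack(E, B)): towers=[A; C; D/B] holding=E
step 2 (putdown(E)): towers=[A; C; D/B; E] holding=-
step 3 (unstack(B, D)): towers=[A; C; D; E] holding=B
step 4 (stack(B, C)): towers=[A; C/B; D; E] holding=-
step 5 (pickup(D)): towers=[A; C/B; E] holding=D
step 6 (stack(D, B)): towers=[A; C/B/D; E] holding=-
goal check: towers=[A; C/B/D; E] holding=- — reached (length 6, optimal by BFS)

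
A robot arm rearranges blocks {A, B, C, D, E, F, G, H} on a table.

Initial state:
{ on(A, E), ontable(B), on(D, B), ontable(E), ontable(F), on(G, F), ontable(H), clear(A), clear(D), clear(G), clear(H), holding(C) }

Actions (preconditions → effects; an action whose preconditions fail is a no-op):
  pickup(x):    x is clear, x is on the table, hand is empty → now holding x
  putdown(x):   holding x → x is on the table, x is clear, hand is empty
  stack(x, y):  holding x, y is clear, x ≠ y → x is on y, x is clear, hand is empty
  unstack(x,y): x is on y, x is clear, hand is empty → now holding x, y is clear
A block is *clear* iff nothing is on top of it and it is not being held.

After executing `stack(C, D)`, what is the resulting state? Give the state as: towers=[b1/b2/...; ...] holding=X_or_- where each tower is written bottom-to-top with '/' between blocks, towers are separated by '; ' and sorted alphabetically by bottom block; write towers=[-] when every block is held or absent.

before: towers=[B/D; E/A; F/G; H] holding=C
pre[stack(C, D)]: holding(C) ✓, clear(D) ✓, C≠D ✓
all met → apply stack(C, D)
after:  towers=[B/D/C; E/A; F/G; H] holding=-

towers=[B/D/C; E/A; F/G; H] holding=-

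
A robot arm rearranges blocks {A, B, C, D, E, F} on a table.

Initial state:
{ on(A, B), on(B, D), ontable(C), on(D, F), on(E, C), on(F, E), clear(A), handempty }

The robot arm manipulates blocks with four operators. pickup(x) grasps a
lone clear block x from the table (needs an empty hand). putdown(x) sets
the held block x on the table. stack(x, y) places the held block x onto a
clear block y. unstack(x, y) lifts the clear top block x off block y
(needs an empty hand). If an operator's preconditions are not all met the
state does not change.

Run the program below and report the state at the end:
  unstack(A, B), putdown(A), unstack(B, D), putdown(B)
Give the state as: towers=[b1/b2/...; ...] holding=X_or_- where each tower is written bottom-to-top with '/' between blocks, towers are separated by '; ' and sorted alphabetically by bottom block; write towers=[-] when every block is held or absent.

towers=[A; B; C/E/F/D] holding=-

step 1 (unstack(A, B)): towers=[C/E/F/D/B] holding=A
step 2 (putdown(A)): towers=[A; C/E/F/D/B] holding=-
step 3 (unstack(B, D)): towers=[A; C/E/F/D] holding=B
step 4 (putdown(B)): towers=[A; B; C/E/F/D] holding=-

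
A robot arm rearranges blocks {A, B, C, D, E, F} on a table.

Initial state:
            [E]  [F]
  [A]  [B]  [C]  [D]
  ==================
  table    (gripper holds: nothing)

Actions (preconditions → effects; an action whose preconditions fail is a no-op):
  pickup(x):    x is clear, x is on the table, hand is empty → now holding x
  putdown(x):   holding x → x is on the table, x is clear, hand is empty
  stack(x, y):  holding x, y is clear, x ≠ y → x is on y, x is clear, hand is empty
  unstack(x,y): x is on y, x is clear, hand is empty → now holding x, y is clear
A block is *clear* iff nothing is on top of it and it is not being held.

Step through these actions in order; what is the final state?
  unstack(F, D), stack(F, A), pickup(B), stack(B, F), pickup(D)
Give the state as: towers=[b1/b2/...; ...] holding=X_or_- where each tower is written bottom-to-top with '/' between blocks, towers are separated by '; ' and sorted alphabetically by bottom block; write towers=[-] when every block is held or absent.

towers=[A/F/B; C/E] holding=D

step 1 (unstack(F, D)): towers=[A; B; C/E; D] holding=F
step 2 (stack(F, A)): towers=[A/F; B; C/E; D] holding=-
step 3 (pickup(B)): towers=[A/F; C/E; D] holding=B
step 4 (stack(B, F)): towers=[A/F/B; C/E; D] holding=-
step 5 (pickup(D)): towers=[A/F/B; C/E] holding=D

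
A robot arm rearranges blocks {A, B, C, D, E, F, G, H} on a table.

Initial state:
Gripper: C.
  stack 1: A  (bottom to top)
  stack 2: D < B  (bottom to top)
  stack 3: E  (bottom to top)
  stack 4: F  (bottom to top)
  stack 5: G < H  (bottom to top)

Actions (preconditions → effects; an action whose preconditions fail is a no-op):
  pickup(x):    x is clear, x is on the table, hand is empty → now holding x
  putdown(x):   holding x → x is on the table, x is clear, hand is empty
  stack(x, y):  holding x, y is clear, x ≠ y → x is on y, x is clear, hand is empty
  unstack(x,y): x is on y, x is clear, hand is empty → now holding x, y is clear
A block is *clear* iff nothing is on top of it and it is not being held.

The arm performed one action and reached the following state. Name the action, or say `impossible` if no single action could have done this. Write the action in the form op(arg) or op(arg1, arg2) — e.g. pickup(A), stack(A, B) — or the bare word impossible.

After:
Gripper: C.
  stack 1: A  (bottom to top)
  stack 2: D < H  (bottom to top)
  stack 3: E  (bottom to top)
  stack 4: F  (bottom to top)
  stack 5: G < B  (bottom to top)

target: towers=[A; D/H; E; F; G/B] holding=C
        putdown(C) → towers=[A; C; D/B; E; F; G/H] holding=-
       stack(C, A) → towers=[A/C; D/B; E; F; G/H] holding=-
       stack(C, E) → towers=[A; D/B; E/C; F; G/H] holding=-
       stack(C, H) → towers=[A; D/B; E; F; G/H/C] holding=-
       stack(C, B) → towers=[A; D/B/C; E; F; G/H] holding=-
       stack(C, F) → towers=[A; D/B; E; F/C; G/H] holding=-
none of the 6 applicable actions match → impossible

impossible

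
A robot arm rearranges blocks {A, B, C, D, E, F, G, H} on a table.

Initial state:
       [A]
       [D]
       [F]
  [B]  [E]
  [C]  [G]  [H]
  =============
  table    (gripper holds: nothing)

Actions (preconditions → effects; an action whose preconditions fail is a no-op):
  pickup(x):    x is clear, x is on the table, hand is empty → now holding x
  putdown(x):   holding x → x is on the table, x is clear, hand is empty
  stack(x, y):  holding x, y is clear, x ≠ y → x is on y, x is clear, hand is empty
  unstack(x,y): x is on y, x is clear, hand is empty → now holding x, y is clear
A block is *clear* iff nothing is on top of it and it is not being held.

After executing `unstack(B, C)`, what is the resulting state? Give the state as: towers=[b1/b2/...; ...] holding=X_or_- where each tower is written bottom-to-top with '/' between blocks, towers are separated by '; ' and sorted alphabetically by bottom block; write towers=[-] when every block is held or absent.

before: towers=[C/B; G/E/F/D/A; H] holding=-
pre[unstack(B, C)]: on(B,C) ok, clear(B) ok, handempty ok
all met → apply unstack(B, C)
after:  towers=[C; G/E/F/D/A; H] holding=B

towers=[C; G/E/F/D/A; H] holding=B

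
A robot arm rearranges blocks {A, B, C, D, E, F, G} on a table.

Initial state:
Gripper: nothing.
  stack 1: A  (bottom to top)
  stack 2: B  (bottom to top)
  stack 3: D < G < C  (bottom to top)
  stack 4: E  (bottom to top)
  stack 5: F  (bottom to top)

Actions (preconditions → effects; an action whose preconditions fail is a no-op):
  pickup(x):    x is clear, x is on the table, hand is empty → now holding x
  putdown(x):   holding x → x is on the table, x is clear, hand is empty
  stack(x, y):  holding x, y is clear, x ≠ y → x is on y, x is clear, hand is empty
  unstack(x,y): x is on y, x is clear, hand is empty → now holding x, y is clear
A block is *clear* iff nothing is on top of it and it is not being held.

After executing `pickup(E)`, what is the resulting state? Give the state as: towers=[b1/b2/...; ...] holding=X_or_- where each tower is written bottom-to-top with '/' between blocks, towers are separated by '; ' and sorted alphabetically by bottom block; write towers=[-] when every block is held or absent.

before: towers=[A; B; D/G/C; E; F] holding=-
pre[pickup(E)]: clear(E) ok, ontable(E) ok, handempty ok
all met → apply pickup(E)
after:  towers=[A; B; D/G/C; F] holding=E

towers=[A; B; D/G/C; F] holding=E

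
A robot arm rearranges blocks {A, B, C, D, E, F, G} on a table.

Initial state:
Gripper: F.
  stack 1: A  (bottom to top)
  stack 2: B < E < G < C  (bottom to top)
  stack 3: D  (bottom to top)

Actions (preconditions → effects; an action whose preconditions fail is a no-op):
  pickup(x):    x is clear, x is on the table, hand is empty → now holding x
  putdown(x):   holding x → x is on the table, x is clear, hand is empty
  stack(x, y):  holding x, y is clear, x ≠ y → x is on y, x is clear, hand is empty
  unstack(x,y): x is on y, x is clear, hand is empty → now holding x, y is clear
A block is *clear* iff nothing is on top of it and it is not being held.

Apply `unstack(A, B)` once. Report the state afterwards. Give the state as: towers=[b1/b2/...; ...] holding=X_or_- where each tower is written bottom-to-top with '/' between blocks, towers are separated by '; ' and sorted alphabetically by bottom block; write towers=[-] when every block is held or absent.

towers=[A; B/E/G/C; D] holding=F

before: towers=[A; B/E/G/C; D] holding=F
pre[unstack(A, B)]: on(A,B) fail, clear(A) ok, handempty fail
on(A,B), handempty unmet → unstack(A, B) is a no-op
after:  towers=[A; B/E/G/C; D] holding=F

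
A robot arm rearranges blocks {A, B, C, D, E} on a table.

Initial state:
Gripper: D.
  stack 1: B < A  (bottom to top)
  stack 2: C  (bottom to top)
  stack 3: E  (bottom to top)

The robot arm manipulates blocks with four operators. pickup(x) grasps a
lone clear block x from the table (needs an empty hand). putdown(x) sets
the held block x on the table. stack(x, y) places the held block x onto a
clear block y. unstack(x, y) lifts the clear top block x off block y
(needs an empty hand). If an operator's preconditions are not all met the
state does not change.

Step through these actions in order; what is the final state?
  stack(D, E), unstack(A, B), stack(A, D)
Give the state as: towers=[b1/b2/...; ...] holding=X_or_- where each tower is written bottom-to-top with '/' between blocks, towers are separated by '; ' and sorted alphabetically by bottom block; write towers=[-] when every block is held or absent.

towers=[B; C; E/D/A] holding=-

step 1 (stack(D, E)): towers=[B/A; C; E/D] holding=-
step 2 (unstack(A, B)): towers=[B; C; E/D] holding=A
step 3 (stack(A, D)): towers=[B; C; E/D/A] holding=-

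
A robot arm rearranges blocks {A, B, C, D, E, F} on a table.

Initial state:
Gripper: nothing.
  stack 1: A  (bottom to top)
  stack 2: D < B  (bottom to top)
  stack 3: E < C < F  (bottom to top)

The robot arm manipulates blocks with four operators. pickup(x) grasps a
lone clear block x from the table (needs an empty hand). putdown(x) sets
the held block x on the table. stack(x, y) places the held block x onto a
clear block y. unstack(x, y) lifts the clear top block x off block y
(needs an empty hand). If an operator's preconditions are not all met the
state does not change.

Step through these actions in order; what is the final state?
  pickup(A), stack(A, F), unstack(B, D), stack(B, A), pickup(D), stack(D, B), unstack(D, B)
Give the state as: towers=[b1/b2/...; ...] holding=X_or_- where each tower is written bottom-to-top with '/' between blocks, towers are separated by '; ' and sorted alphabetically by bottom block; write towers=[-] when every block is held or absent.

step 1 (pickup(A)): towers=[D/B; E/C/F] holding=A
step 2 (stack(A, F)): towers=[D/B; E/C/F/A] holding=-
step 3 (unstack(B, D)): towers=[D; E/C/F/A] holding=B
step 4 (stack(B, A)): towers=[D; E/C/F/A/B] holding=-
step 5 (pickup(D)): towers=[E/C/F/A/B] holding=D
step 6 (stack(D, B)): towers=[E/C/F/A/B/D] holding=-
step 7 (unstack(D, B)): towers=[E/C/F/A/B] holding=D

towers=[E/C/F/A/B] holding=D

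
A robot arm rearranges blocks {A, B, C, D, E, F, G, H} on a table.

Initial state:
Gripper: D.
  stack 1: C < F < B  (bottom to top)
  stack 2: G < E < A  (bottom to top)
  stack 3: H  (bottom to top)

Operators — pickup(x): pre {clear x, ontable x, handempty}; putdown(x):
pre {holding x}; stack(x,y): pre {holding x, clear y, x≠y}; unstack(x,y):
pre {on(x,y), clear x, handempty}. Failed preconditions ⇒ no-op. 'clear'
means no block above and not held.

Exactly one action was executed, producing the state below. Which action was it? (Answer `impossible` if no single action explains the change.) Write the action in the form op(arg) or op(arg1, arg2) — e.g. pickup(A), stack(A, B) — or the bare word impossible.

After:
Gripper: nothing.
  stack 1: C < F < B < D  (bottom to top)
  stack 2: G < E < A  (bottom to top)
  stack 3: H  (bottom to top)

stack(D, B)

target: towers=[C/F/B/D; G/E/A; H] holding=-
        putdown(D) → towers=[C/F/B; D; G/E/A; H] holding=-
       stack(D, A) → towers=[C/F/B; G/E/A/D; H] holding=-
       stack(D, H) → towers=[C/F/B; G/E/A; H/D] holding=-
       stack(D, B) → towers=[C/F/B/D; G/E/A; H] holding=-  ← match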